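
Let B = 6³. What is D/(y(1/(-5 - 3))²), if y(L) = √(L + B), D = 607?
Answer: 4856/1727 ≈ 2.8118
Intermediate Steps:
B = 216
y(L) = √(216 + L) (y(L) = √(L + 216) = √(216 + L))
D/(y(1/(-5 - 3))²) = 607/((√(216 + 1/(-5 - 3)))²) = 607/((√(216 + 1/(-8)))²) = 607/((√(216 - ⅛))²) = 607/((√(1727/8))²) = 607/((√3454/4)²) = 607/(1727/8) = 607*(8/1727) = 4856/1727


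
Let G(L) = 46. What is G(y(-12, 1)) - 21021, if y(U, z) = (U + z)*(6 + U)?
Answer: -20975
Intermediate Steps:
y(U, z) = (6 + U)*(U + z)
G(y(-12, 1)) - 21021 = 46 - 21021 = -20975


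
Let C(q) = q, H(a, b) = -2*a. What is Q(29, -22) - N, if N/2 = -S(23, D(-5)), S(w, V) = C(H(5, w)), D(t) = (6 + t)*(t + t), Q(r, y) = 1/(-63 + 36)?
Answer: -541/27 ≈ -20.037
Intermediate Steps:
Q(r, y) = -1/27 (Q(r, y) = 1/(-27) = -1/27)
D(t) = 2*t*(6 + t) (D(t) = (6 + t)*(2*t) = 2*t*(6 + t))
S(w, V) = -10 (S(w, V) = -2*5 = -10)
N = 20 (N = 2*(-1*(-10)) = 2*10 = 20)
Q(29, -22) - N = -1/27 - 1*20 = -1/27 - 20 = -541/27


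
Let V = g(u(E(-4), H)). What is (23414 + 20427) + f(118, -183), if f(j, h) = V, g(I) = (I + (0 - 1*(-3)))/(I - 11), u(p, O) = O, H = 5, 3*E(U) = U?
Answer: 131519/3 ≈ 43840.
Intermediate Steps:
E(U) = U/3
g(I) = (3 + I)/(-11 + I) (g(I) = (I + (0 + 3))/(-11 + I) = (I + 3)/(-11 + I) = (3 + I)/(-11 + I))
V = -4/3 (V = (3 + 5)/(-11 + 5) = 8/(-6) = -⅙*8 = -4/3 ≈ -1.3333)
f(j, h) = -4/3
(23414 + 20427) + f(118, -183) = (23414 + 20427) - 4/3 = 43841 - 4/3 = 131519/3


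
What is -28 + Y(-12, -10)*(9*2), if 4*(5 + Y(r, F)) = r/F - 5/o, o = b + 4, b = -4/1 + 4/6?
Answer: -2927/20 ≈ -146.35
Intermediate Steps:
b = -10/3 (b = -4*1 + 4*(⅙) = -4 + ⅔ = -10/3 ≈ -3.3333)
o = ⅔ (o = -10/3 + 4 = ⅔ ≈ 0.66667)
Y(r, F) = -55/8 + r/(4*F) (Y(r, F) = -5 + (r/F - 5/⅔)/4 = -5 + (r/F - 5*3/2)/4 = -5 + (r/F - 15/2)/4 = -5 + (-15/2 + r/F)/4 = -5 + (-15/8 + r/(4*F)) = -55/8 + r/(4*F))
-28 + Y(-12, -10)*(9*2) = -28 + (-55/8 + (¼)*(-12)/(-10))*(9*2) = -28 + (-55/8 + (¼)*(-12)*(-⅒))*18 = -28 + (-55/8 + 3/10)*18 = -28 - 263/40*18 = -28 - 2367/20 = -2927/20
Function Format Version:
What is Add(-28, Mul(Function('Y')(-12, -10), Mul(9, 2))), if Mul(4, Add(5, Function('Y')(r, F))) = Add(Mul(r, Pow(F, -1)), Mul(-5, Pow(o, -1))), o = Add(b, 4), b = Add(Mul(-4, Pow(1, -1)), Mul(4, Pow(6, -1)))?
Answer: Rational(-2927, 20) ≈ -146.35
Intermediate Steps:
b = Rational(-10, 3) (b = Add(Mul(-4, 1), Mul(4, Rational(1, 6))) = Add(-4, Rational(2, 3)) = Rational(-10, 3) ≈ -3.3333)
o = Rational(2, 3) (o = Add(Rational(-10, 3), 4) = Rational(2, 3) ≈ 0.66667)
Function('Y')(r, F) = Add(Rational(-55, 8), Mul(Rational(1, 4), r, Pow(F, -1))) (Function('Y')(r, F) = Add(-5, Mul(Rational(1, 4), Add(Mul(r, Pow(F, -1)), Mul(-5, Pow(Rational(2, 3), -1))))) = Add(-5, Mul(Rational(1, 4), Add(Mul(r, Pow(F, -1)), Mul(-5, Rational(3, 2))))) = Add(-5, Mul(Rational(1, 4), Add(Mul(r, Pow(F, -1)), Rational(-15, 2)))) = Add(-5, Mul(Rational(1, 4), Add(Rational(-15, 2), Mul(r, Pow(F, -1))))) = Add(-5, Add(Rational(-15, 8), Mul(Rational(1, 4), r, Pow(F, -1)))) = Add(Rational(-55, 8), Mul(Rational(1, 4), r, Pow(F, -1))))
Add(-28, Mul(Function('Y')(-12, -10), Mul(9, 2))) = Add(-28, Mul(Add(Rational(-55, 8), Mul(Rational(1, 4), -12, Pow(-10, -1))), Mul(9, 2))) = Add(-28, Mul(Add(Rational(-55, 8), Mul(Rational(1, 4), -12, Rational(-1, 10))), 18)) = Add(-28, Mul(Add(Rational(-55, 8), Rational(3, 10)), 18)) = Add(-28, Mul(Rational(-263, 40), 18)) = Add(-28, Rational(-2367, 20)) = Rational(-2927, 20)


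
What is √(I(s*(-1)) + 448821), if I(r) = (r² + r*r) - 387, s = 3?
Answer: 6*√12457 ≈ 669.67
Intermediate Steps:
I(r) = -387 + 2*r² (I(r) = (r² + r²) - 387 = 2*r² - 387 = -387 + 2*r²)
√(I(s*(-1)) + 448821) = √((-387 + 2*(3*(-1))²) + 448821) = √((-387 + 2*(-3)²) + 448821) = √((-387 + 2*9) + 448821) = √((-387 + 18) + 448821) = √(-369 + 448821) = √448452 = 6*√12457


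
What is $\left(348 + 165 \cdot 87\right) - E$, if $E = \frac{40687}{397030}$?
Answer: $\frac{5837491403}{397030} \approx 14703.0$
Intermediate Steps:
$E = \frac{40687}{397030}$ ($E = 40687 \cdot \frac{1}{397030} = \frac{40687}{397030} \approx 0.10248$)
$\left(348 + 165 \cdot 87\right) - E = \left(348 + 165 \cdot 87\right) - \frac{40687}{397030} = \left(348 + 14355\right) - \frac{40687}{397030} = 14703 - \frac{40687}{397030} = \frac{5837491403}{397030}$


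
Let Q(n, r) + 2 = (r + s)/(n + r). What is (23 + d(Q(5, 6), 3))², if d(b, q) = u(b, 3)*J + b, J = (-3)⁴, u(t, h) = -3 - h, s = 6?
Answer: 26040609/121 ≈ 2.1521e+5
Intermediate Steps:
J = 81
Q(n, r) = -2 + (6 + r)/(n + r) (Q(n, r) = -2 + (r + 6)/(n + r) = -2 + (6 + r)/(n + r))
d(b, q) = -486 + b (d(b, q) = (-3 - 1*3)*81 + b = (-3 - 3)*81 + b = -6*81 + b = -486 + b)
(23 + d(Q(5, 6), 3))² = (23 + (-486 + (6 - 1*6 - 2*5)/(5 + 6)))² = (23 + (-486 + (6 - 6 - 10)/11))² = (23 + (-486 + (1/11)*(-10)))² = (23 + (-486 - 10/11))² = (23 - 5356/11)² = (-5103/11)² = 26040609/121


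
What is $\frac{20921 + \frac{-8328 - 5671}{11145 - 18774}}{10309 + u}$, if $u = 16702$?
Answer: $\frac{159620308}{206066919} \approx 0.7746$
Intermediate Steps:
$\frac{20921 + \frac{-8328 - 5671}{11145 - 18774}}{10309 + u} = \frac{20921 + \frac{-8328 - 5671}{11145 - 18774}}{10309 + 16702} = \frac{20921 - \frac{13999}{-7629}}{27011} = \left(20921 - - \frac{13999}{7629}\right) \frac{1}{27011} = \left(20921 + \frac{13999}{7629}\right) \frac{1}{27011} = \frac{159620308}{7629} \cdot \frac{1}{27011} = \frac{159620308}{206066919}$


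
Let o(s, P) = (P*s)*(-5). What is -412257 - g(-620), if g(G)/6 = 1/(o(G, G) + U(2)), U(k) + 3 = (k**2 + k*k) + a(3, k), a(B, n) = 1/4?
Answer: -3169423158579/7687979 ≈ -4.1226e+5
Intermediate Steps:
a(B, n) = 1/4
o(s, P) = -5*P*s
U(k) = -11/4 + 2*k**2 (U(k) = -3 + ((k**2 + k*k) + 1/4) = -3 + ((k**2 + k**2) + 1/4) = -3 + (2*k**2 + 1/4) = -3 + (1/4 + 2*k**2) = -11/4 + 2*k**2)
g(G) = 6/(21/4 - 5*G**2) (g(G) = 6/(-5*G*G + (-11/4 + 2*2**2)) = 6/(-5*G**2 + (-11/4 + 2*4)) = 6/(-5*G**2 + (-11/4 + 8)) = 6/(-5*G**2 + 21/4) = 6/(21/4 - 5*G**2))
-412257 - g(-620) = -412257 - (-24)/(-21 + 20*(-620)**2) = -412257 - (-24)/(-21 + 20*384400) = -412257 - (-24)/(-21 + 7688000) = -412257 - (-24)/7687979 = -412257 - 1*(-24/7687979) = -412257 + 24/7687979 = -3169423158579/7687979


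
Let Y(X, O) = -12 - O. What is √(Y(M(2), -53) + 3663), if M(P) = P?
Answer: 2*√926 ≈ 60.860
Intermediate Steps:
√(Y(M(2), -53) + 3663) = √((-12 - 1*(-53)) + 3663) = √((-12 + 53) + 3663) = √(41 + 3663) = √3704 = 2*√926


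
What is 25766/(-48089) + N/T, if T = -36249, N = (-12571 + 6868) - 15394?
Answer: 80541899/1743178161 ≈ 0.046204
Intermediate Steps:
N = -21097 (N = -5703 - 15394 = -21097)
25766/(-48089) + N/T = 25766/(-48089) - 21097/(-36249) = 25766*(-1/48089) - 21097*(-1/36249) = -25766/48089 + 21097/36249 = 80541899/1743178161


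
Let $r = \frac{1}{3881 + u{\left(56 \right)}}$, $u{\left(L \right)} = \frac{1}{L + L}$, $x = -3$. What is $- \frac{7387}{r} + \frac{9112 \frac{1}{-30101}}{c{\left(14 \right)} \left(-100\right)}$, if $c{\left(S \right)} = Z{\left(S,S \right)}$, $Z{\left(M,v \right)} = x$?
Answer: $- \frac{7248914055596461}{252848400} \approx -2.8669 \cdot 10^{7}$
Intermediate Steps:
$Z{\left(M,v \right)} = -3$
$c{\left(S \right)} = -3$
$u{\left(L \right)} = \frac{1}{2 L}$
$r = \frac{112}{434673}$ ($r = \frac{1}{3881 + \frac{1}{2 \cdot 56}} = \frac{1}{3881 + \frac{1}{2} \cdot \frac{1}{56}} = \frac{1}{3881 + \frac{1}{112}} = \frac{1}{\frac{434673}{112}} = \frac{112}{434673} \approx 0.00025766$)
$- \frac{7387}{r} + \frac{9112 \frac{1}{-30101}}{c{\left(14 \right)} \left(-100\right)} = - \frac{7387}{\frac{112}{434673}} + \frac{9112 \frac{1}{-30101}}{\left(-3\right) \left(-100\right)} = \left(-7387\right) \frac{434673}{112} + \frac{9112 \left(- \frac{1}{30101}\right)}{300} = - \frac{3210929451}{112} - \frac{2278}{2257575} = - \frac{7248914055596461}{252848400}$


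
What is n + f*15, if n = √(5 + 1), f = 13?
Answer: 195 + √6 ≈ 197.45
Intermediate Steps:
n = √6 ≈ 2.4495
n + f*15 = √6 + 13*15 = √6 + 195 = 195 + √6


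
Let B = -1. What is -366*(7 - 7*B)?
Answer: -5124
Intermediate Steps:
-366*(7 - 7*B) = -366*(7 - 7*(-1)) = -366*(7 + 7) = -366*14 = -5124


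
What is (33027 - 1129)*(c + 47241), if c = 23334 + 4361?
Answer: 2390308528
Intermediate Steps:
c = 27695
(33027 - 1129)*(c + 47241) = (33027 - 1129)*(27695 + 47241) = 31898*74936 = 2390308528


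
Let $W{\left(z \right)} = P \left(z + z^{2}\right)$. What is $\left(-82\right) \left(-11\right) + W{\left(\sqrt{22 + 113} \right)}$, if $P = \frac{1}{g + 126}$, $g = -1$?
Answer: $\frac{22577}{25} + \frac{3 \sqrt{15}}{125} \approx 903.17$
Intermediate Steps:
$P = \frac{1}{125}$ ($P = \frac{1}{-1 + 126} = \frac{1}{125} \approx 0.008$)
$W{\left(z \right)} = \frac{z}{125} + \frac{z^{2}}{125}$ ($W{\left(z \right)} = \frac{z + z^{2}}{125} = \frac{z}{125} + \frac{z^{2}}{125}$)
$\left(-82\right) \left(-11\right) + W{\left(\sqrt{22 + 113} \right)} = \left(-82\right) \left(-11\right) + \frac{\sqrt{22 + 113} \left(1 + \sqrt{22 + 113}\right)}{125} = 902 + \frac{\sqrt{135} \left(1 + \sqrt{135}\right)}{125} = 902 + \frac{3 \sqrt{15} \left(1 + 3 \sqrt{15}\right)}{125}$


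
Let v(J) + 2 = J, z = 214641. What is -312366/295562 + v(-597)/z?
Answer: -33611796122/31719861621 ≈ -1.0596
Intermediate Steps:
v(J) = -2 + J
-312366/295562 + v(-597)/z = -312366/295562 + (-2 - 597)/214641 = -312366*1/295562 - 599*1/214641 = -156183/147781 - 599/214641 = -33611796122/31719861621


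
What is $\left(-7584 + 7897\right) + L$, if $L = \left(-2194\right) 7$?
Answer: $-15045$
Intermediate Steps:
$L = -15358$
$\left(-7584 + 7897\right) + L = \left(-7584 + 7897\right) - 15358 = 313 - 15358 = -15045$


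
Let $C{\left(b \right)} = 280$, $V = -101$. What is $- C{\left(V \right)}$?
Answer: $-280$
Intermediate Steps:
$- C{\left(V \right)} = \left(-1\right) 280 = -280$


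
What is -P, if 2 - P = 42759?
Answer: 42757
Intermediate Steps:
P = -42757 (P = 2 - 1*42759 = 2 - 42759 = -42757)
-P = -1*(-42757) = 42757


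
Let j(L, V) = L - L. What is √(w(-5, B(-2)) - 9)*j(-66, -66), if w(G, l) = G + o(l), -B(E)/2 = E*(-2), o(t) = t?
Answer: 0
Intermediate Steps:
j(L, V) = 0
B(E) = 4*E (B(E) = -2*E*(-2) = -(-4)*E = 4*E)
w(G, l) = G + l
√(w(-5, B(-2)) - 9)*j(-66, -66) = √((-5 + 4*(-2)) - 9)*0 = √((-5 - 8) - 9)*0 = √(-13 - 9)*0 = √(-22)*0 = (I*√22)*0 = 0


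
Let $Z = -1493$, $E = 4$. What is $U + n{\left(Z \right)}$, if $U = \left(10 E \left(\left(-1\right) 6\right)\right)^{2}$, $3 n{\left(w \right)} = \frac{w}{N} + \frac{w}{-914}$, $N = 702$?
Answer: $\frac{27718250471}{481221} \approx 57600.0$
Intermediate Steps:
$n{\left(w \right)} = \frac{53 w}{481221}$ ($n{\left(w \right)} = \frac{\frac{w}{702} + \frac{w}{-914}}{3} = \frac{w \frac{1}{702} + w \left(- \frac{1}{914}\right)}{3} = \frac{\frac{w}{702} - \frac{w}{914}}{3} = \frac{\frac{53}{160407} w}{3} = \frac{53 w}{481221}$)
$U = 57600$ ($U = \left(10 \cdot 4 \left(\left(-1\right) 6\right)\right)^{2} = \left(40 \left(-6\right)\right)^{2} = \left(-240\right)^{2} = 57600$)
$U + n{\left(Z \right)} = 57600 + \frac{53}{481221} \left(-1493\right) = 57600 - \frac{79129}{481221} = \frac{27718250471}{481221}$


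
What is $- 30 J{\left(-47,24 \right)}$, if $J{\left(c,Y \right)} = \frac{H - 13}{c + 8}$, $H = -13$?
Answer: $-20$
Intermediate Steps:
$J{\left(c,Y \right)} = - \frac{26}{8 + c}$ ($J{\left(c,Y \right)} = \frac{-13 - 13}{c + 8} = - \frac{26}{8 + c}$)
$- 30 J{\left(-47,24 \right)} = - 30 \left(- \frac{26}{8 - 47}\right) = - 30 \left(- \frac{26}{-39}\right) = - 30 \left(\left(-26\right) \left(- \frac{1}{39}\right)\right) = \left(-30\right) \frac{2}{3} = -20$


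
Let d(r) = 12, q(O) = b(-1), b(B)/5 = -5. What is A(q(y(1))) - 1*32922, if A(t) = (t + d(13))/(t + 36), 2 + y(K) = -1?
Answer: -362155/11 ≈ -32923.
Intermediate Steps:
b(B) = -25 (b(B) = 5*(-5) = -25)
y(K) = -3 (y(K) = -2 - 1 = -3)
q(O) = -25
A(t) = (12 + t)/(36 + t) (A(t) = (t + 12)/(t + 36) = (12 + t)/(36 + t))
A(q(y(1))) - 1*32922 = (12 - 25)/(36 - 25) - 1*32922 = -13/11 - 32922 = -362155/11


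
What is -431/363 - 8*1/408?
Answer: -7448/6171 ≈ -1.2069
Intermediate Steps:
-431/363 - 8*1/408 = -431*1/363 - 8*1/408 = -431/363 - 1/51 = -7448/6171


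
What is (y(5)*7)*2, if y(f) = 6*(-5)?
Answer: -420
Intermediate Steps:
y(f) = -30
(y(5)*7)*2 = -30*7*2 = -210*2 = -420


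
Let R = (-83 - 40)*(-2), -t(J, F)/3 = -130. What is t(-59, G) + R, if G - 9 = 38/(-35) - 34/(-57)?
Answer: 636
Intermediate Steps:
G = 16979/1995 (G = 9 + (38/(-35) - 34/(-57)) = 9 + (38*(-1/35) - 34*(-1/57)) = 9 + (-38/35 + 34/57) = 9 - 976/1995 = 16979/1995 ≈ 8.5108)
t(J, F) = 390 (t(J, F) = -3*(-130) = 390)
R = 246 (R = -123*(-2) = 246)
t(-59, G) + R = 390 + 246 = 636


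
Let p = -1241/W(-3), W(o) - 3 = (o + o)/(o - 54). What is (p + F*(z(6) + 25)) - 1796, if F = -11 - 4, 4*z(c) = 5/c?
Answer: -1214819/472 ≈ -2573.8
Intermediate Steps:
z(c) = 5/(4*c) (z(c) = (5/c)/4 = 5/(4*c))
W(o) = 3 + 2*o/(-54 + o) (W(o) = 3 + (o + o)/(o - 54) = 3 + (2*o)/(-54 + o) = 3 + 2*o/(-54 + o))
F = -15
p = -23579/59 (p = -1241*(-54 - 3)/(-162 + 5*(-3)) = -1241*(-57/(-162 - 15)) = -1241/((-1/57*(-177))) = -1241/59/19 = -1241*19/59 = -23579/59 ≈ -399.64)
(p + F*(z(6) + 25)) - 1796 = (-23579/59 - 15*((5/4)/6 + 25)) - 1796 = (-23579/59 - 15*((5/4)*(⅙) + 25)) - 1796 = (-23579/59 - 15*(5/24 + 25)) - 1796 = (-23579/59 - 15*605/24) - 1796 = (-23579/59 - 3025/8) - 1796 = -367107/472 - 1796 = -1214819/472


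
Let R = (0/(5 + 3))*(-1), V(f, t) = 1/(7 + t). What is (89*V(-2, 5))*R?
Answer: 0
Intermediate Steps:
R = 0 (R = (0/8)*(-1) = (0*(⅛))*(-1) = 0*(-1) = 0)
(89*V(-2, 5))*R = (89/(7 + 5))*0 = (89/12)*0 = 0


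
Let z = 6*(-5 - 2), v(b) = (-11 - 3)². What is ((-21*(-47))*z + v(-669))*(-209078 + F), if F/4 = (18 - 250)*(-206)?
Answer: 738930780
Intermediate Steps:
v(b) = 196 (v(b) = (-14)² = 196)
z = -42 (z = 6*(-7) = -42)
F = 191168 (F = 4*((18 - 250)*(-206)) = 4*(-232*(-206)) = 4*47792 = 191168)
((-21*(-47))*z + v(-669))*(-209078 + F) = (-21*(-47)*(-42) + 196)*(-209078 + 191168) = (987*(-42) + 196)*(-17910) = (-41454 + 196)*(-17910) = -41258*(-17910) = 738930780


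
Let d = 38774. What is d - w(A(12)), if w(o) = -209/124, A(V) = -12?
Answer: 4808185/124 ≈ 38776.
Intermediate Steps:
w(o) = -209/124 (w(o) = -209*1/124 = -209/124)
d - w(A(12)) = 38774 - 1*(-209/124) = 38774 + 209/124 = 4808185/124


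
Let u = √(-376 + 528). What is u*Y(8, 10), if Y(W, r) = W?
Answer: 16*√38 ≈ 98.631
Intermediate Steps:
u = 2*√38 (u = √152 = 2*√38 ≈ 12.329)
u*Y(8, 10) = (2*√38)*8 = 16*√38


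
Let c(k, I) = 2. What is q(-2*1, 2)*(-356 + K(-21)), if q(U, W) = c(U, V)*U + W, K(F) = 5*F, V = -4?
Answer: 922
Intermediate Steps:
q(U, W) = W + 2*U (q(U, W) = 2*U + W = W + 2*U)
q(-2*1, 2)*(-356 + K(-21)) = (2 + 2*(-2*1))*(-356 + 5*(-21)) = (2 + 2*(-2))*(-356 - 105) = (2 - 4)*(-461) = -2*(-461) = 922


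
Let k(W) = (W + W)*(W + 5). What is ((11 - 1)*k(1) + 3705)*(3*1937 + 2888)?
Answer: 33273675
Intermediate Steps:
k(W) = 2*W*(5 + W) (k(W) = (2*W)*(5 + W) = 2*W*(5 + W))
((11 - 1)*k(1) + 3705)*(3*1937 + 2888) = ((11 - 1)*(2*1*(5 + 1)) + 3705)*(3*1937 + 2888) = (10*(2*1*6) + 3705)*(5811 + 2888) = (10*12 + 3705)*8699 = (120 + 3705)*8699 = 3825*8699 = 33273675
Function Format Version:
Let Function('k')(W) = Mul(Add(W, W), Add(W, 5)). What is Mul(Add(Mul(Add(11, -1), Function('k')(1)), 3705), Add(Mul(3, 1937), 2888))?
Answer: 33273675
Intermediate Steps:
Function('k')(W) = Mul(2, W, Add(5, W)) (Function('k')(W) = Mul(Mul(2, W), Add(5, W)) = Mul(2, W, Add(5, W)))
Mul(Add(Mul(Add(11, -1), Function('k')(1)), 3705), Add(Mul(3, 1937), 2888)) = Mul(Add(Mul(Add(11, -1), Mul(2, 1, Add(5, 1))), 3705), Add(Mul(3, 1937), 2888)) = Mul(Add(Mul(10, Mul(2, 1, 6)), 3705), Add(5811, 2888)) = Mul(Add(Mul(10, 12), 3705), 8699) = Mul(Add(120, 3705), 8699) = Mul(3825, 8699) = 33273675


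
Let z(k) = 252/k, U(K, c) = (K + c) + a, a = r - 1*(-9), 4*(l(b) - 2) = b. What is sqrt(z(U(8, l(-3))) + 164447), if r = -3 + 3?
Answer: sqrt(876411647)/73 ≈ 405.54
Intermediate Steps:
r = 0
l(b) = 2 + b/4
a = 9 (a = 0 - 1*(-9) = 0 + 9 = 9)
U(K, c) = 9 + K + c (U(K, c) = (K + c) + 9 = 9 + K + c)
sqrt(z(U(8, l(-3))) + 164447) = sqrt(252/(9 + 8 + (2 + (1/4)*(-3))) + 164447) = sqrt(252/(9 + 8 + (2 - 3/4)) + 164447) = sqrt(252/(9 + 8 + 5/4) + 164447) = sqrt(252/(73/4) + 164447) = sqrt(252*(4/73) + 164447) = sqrt(1008/73 + 164447) = sqrt(12005639/73) = sqrt(876411647)/73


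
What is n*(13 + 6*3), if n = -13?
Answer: -403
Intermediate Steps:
n*(13 + 6*3) = -13*(13 + 6*3) = -13*(13 + 18) = -13*31 = -403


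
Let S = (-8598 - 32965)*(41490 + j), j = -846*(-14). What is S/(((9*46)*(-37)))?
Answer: 123151169/851 ≈ 1.4471e+5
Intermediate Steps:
j = 11844
S = -2216721042 (S = (-8598 - 32965)*(41490 + 11844) = -41563*53334 = -2216721042)
S/(((9*46)*(-37))) = -2216721042/((9*46)*(-37)) = -2216721042/(414*(-37)) = -2216721042/(-15318) = -2216721042*(-1/15318) = 123151169/851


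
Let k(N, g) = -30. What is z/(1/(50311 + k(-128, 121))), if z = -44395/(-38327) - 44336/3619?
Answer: -1004706039651/1801369 ≈ -5.5775e+5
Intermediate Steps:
z = -1538600367/138705413 (z = -44395*(-1/38327) - 44336*1/3619 = 44395/38327 - 44336/3619 = -1538600367/138705413 ≈ -11.093)
z/(1/(50311 + k(-128, 121))) = -1538600367/(138705413*(1/(50311 - 30))) = -1538600367/(138705413*(1/50281)) = -1538600367/(138705413*1/50281) = -1538600367/138705413*50281 = -1004706039651/1801369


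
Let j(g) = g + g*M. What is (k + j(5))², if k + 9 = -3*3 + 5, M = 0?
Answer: 64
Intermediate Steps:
k = -13 (k = -9 + (-3*3 + 5) = -9 + (-9 + 5) = -9 - 4 = -13)
j(g) = g (j(g) = g + g*0 = g + 0 = g)
(k + j(5))² = (-13 + 5)² = (-8)² = 64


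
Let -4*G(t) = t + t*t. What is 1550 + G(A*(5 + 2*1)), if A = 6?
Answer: 2197/2 ≈ 1098.5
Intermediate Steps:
G(t) = -t/4 - t**2/4 (G(t) = -(t + t*t)/4 = -(t + t**2)/4 = -t/4 - t**2/4)
1550 + G(A*(5 + 2*1)) = 1550 - 6*(5 + 2*1)*(1 + 6*(5 + 2*1))/4 = 1550 - 6*(5 + 2)*(1 + 6*(5 + 2))/4 = 1550 - 6*7*(1 + 6*7)/4 = 1550 - 1/4*42*(1 + 42) = 1550 - 1/4*42*43 = 1550 - 903/2 = 2197/2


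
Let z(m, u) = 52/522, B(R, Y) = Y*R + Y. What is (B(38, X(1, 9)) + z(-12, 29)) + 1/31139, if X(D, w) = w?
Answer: 2853484804/8127279 ≈ 351.10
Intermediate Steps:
B(R, Y) = Y + R*Y (B(R, Y) = R*Y + Y = Y + R*Y)
z(m, u) = 26/261 (z(m, u) = 52*(1/522) = 26/261)
(B(38, X(1, 9)) + z(-12, 29)) + 1/31139 = (9*(1 + 38) + 26/261) + 1/31139 = (9*39 + 26/261) + 1/31139 = (351 + 26/261) + 1/31139 = 91637/261 + 1/31139 = 2853484804/8127279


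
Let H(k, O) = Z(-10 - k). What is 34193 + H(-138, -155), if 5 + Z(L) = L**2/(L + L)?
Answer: 34252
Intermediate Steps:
Z(L) = -5 + L/2 (Z(L) = -5 + L**2/(L + L) = -5 + L**2/((2*L)) = -5 + (1/(2*L))*L**2 = -5 + L/2)
H(k, O) = -10 - k/2 (H(k, O) = -5 + (-10 - k)/2 = -5 + (-5 - k/2) = -10 - k/2)
34193 + H(-138, -155) = 34193 + (-10 - 1/2*(-138)) = 34193 + (-10 + 69) = 34193 + 59 = 34252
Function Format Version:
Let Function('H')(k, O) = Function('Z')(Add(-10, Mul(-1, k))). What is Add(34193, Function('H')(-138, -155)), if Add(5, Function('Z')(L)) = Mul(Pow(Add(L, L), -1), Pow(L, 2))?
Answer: 34252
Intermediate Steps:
Function('Z')(L) = Add(-5, Mul(Rational(1, 2), L)) (Function('Z')(L) = Add(-5, Mul(Pow(Add(L, L), -1), Pow(L, 2))) = Add(-5, Mul(Pow(Mul(2, L), -1), Pow(L, 2))) = Add(-5, Mul(Mul(Rational(1, 2), Pow(L, -1)), Pow(L, 2))) = Add(-5, Mul(Rational(1, 2), L)))
Function('H')(k, O) = Add(-10, Mul(Rational(-1, 2), k)) (Function('H')(k, O) = Add(-5, Mul(Rational(1, 2), Add(-10, Mul(-1, k)))) = Add(-5, Add(-5, Mul(Rational(-1, 2), k))) = Add(-10, Mul(Rational(-1, 2), k)))
Add(34193, Function('H')(-138, -155)) = Add(34193, Add(-10, Mul(Rational(-1, 2), -138))) = Add(34193, Add(-10, 69)) = Add(34193, 59) = 34252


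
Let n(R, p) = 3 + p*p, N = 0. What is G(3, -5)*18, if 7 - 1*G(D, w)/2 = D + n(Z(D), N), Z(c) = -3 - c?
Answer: 36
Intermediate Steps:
n(R, p) = 3 + p²
G(D, w) = 8 - 2*D (G(D, w) = 14 - 2*(D + (3 + 0²)) = 14 - 2*(D + (3 + 0)) = 14 - 2*(D + 3) = 14 - 2*(3 + D) = 14 + (-6 - 2*D) = 8 - 2*D)
G(3, -5)*18 = (8 - 2*3)*18 = (8 - 6)*18 = 2*18 = 36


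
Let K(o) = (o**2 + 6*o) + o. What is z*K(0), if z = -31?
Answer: 0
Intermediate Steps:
K(o) = o**2 + 7*o
z*K(0) = -0*(7 + 0) = -0*7 = -31*0 = 0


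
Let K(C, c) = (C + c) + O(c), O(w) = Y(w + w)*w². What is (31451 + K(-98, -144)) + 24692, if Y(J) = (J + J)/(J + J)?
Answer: 76637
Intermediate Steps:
Y(J) = 1 (Y(J) = (2*J)/((2*J)) = (2*J)*(1/(2*J)) = 1)
O(w) = w² (O(w) = 1*w² = w²)
K(C, c) = C + c + c² (K(C, c) = (C + c) + c² = C + c + c²)
(31451 + K(-98, -144)) + 24692 = (31451 + (-98 - 144 + (-144)²)) + 24692 = (31451 + (-98 - 144 + 20736)) + 24692 = (31451 + 20494) + 24692 = 51945 + 24692 = 76637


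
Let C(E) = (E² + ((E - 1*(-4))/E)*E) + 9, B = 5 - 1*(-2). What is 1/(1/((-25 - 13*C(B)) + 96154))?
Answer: 95232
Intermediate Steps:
B = 7 (B = 5 + 2 = 7)
C(E) = 13 + E + E² (C(E) = (E² + ((E + 4)/E)*E) + 9 = (E² + ((4 + E)/E)*E) + 9 = (E² + (4 + E)) + 9 = (4 + E + E²) + 9 = 13 + E + E²)
1/(1/((-25 - 13*C(B)) + 96154)) = 1/(1/((-25 - 13*(13 + 7 + 7²)) + 96154)) = 1/(1/((-25 - 13*(13 + 7 + 49)) + 96154)) = 1/(1/((-25 - 13*69) + 96154)) = 1/(1/((-25 - 897) + 96154)) = 1/(1/(-922 + 96154)) = 1/(1/95232) = 95232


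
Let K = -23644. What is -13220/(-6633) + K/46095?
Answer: 150848416/101916045 ≈ 1.4801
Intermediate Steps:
-13220/(-6633) + K/46095 = -13220/(-6633) - 23644/46095 = -13220*(-1/6633) - 23644*1/46095 = 13220/6633 - 23644/46095 = 150848416/101916045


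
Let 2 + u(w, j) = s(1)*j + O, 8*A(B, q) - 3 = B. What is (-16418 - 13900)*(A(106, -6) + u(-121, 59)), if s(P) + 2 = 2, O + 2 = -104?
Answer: 11445045/4 ≈ 2.8613e+6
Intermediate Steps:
O = -106 (O = -2 - 104 = -106)
s(P) = 0 (s(P) = -2 + 2 = 0)
A(B, q) = 3/8 + B/8
u(w, j) = -108 (u(w, j) = -2 + (0*j - 106) = -2 + (0 - 106) = -2 - 106 = -108)
(-16418 - 13900)*(A(106, -6) + u(-121, 59)) = (-16418 - 13900)*((3/8 + (1/8)*106) - 108) = -30318*((3/8 + 53/4) - 108) = -30318*(109/8 - 108) = -30318*(-755/8) = 11445045/4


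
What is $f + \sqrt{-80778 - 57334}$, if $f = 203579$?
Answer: $203579 + 8 i \sqrt{2158} \approx 2.0358 \cdot 10^{5} + 371.63 i$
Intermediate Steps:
$f + \sqrt{-80778 - 57334} = 203579 + \sqrt{-80778 - 57334} = 203579 + \sqrt{-138112} = 203579 + 8 i \sqrt{2158}$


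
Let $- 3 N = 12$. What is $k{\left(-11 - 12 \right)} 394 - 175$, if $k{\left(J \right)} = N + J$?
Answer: $-10813$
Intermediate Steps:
$N = -4$ ($N = \left(- \frac{1}{3}\right) 12 = -4$)
$k{\left(J \right)} = -4 + J$
$k{\left(-11 - 12 \right)} 394 - 175 = \left(-4 - 23\right) 394 - 175 = \left(-27\right) 394 - 175 = -10638 - 175 = -10813$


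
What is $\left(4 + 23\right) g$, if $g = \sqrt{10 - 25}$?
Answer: $27 i \sqrt{15} \approx 104.57 i$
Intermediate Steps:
$g = i \sqrt{15}$ ($g = \sqrt{-15} = i \sqrt{15} \approx 3.873 i$)
$\left(4 + 23\right) g = \left(4 + 23\right) i \sqrt{15} = 27 i \sqrt{15}$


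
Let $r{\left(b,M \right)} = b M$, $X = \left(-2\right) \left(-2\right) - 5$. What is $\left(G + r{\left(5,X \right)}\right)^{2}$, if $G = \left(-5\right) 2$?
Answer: $225$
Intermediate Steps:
$G = -10$
$X = -1$ ($X = 4 - 5 = -1$)
$r{\left(b,M \right)} = M b$
$\left(G + r{\left(5,X \right)}\right)^{2} = \left(-10 - 5\right)^{2} = \left(-15\right)^{2} = 225$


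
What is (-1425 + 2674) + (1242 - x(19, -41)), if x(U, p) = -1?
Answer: 2492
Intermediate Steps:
(-1425 + 2674) + (1242 - x(19, -41)) = (-1425 + 2674) + (1242 - 1*(-1)) = 1249 + (1242 + 1) = 1249 + 1243 = 2492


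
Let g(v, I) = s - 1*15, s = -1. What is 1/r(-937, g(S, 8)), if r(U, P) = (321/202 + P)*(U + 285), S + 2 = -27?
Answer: 101/948986 ≈ 0.00010643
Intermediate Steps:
S = -29 (S = -2 - 27 = -29)
g(v, I) = -16 (g(v, I) = -1 - 1*15 = -1 - 15 = -16)
r(U, P) = (285 + U)*(321/202 + P) (r(U, P) = (321*(1/202) + P)*(285 + U) = (321/202 + P)*(285 + U) = (285 + U)*(321/202 + P))
1/r(-937, g(S, 8)) = 1/(91485/202 + 285*(-16) + (321/202)*(-937) - 16*(-937)) = 1/(91485/202 - 4560 - 300777/202 + 14992) = 1/(948986/101) = 101/948986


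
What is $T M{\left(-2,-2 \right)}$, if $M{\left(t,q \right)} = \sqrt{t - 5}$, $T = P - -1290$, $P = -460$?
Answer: $830 i \sqrt{7} \approx 2196.0 i$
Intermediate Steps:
$T = 830$ ($T = -460 - -1290 = -460 + 1290 = 830$)
$M{\left(t,q \right)} = \sqrt{-5 + t}$
$T M{\left(-2,-2 \right)} = 830 \sqrt{-5 - 2} = 830 \sqrt{-7} = 830 i \sqrt{7}$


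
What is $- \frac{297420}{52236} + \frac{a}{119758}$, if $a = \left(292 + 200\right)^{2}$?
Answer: $- \frac{957248719}{260653287} \approx -3.6725$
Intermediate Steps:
$a = 242064$ ($a = 492^{2} = 242064$)
$- \frac{297420}{52236} + \frac{a}{119758} = - \frac{297420}{52236} + \frac{242064}{119758} = \left(-297420\right) \frac{1}{52236} + 242064 \cdot \frac{1}{119758} = - \frac{24785}{4353} + \frac{121032}{59879} = - \frac{957248719}{260653287}$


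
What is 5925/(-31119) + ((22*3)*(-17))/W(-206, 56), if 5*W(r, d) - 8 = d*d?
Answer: -10733655/5435452 ≈ -1.9747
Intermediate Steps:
W(r, d) = 8/5 + d²/5 (W(r, d) = 8/5 + (d*d)/5 = 8/5 + d²/5)
5925/(-31119) + ((22*3)*(-17))/W(-206, 56) = 5925/(-31119) + ((22*3)*(-17))/(8/5 + (⅕)*56²) = 5925*(-1/31119) + (66*(-17))/(8/5 + (⅕)*3136) = -1975/10373 - 1122/(8/5 + 3136/5) = -1975/10373 - 1122/3144/5 = -1975/10373 - 1122*5/3144 = -1975/10373 - 935/524 = -10733655/5435452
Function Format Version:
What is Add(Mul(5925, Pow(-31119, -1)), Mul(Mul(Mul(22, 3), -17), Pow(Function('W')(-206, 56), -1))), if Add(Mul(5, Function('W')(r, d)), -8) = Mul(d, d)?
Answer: Rational(-10733655, 5435452) ≈ -1.9747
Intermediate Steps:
Function('W')(r, d) = Add(Rational(8, 5), Mul(Rational(1, 5), Pow(d, 2))) (Function('W')(r, d) = Add(Rational(8, 5), Mul(Rational(1, 5), Mul(d, d))) = Add(Rational(8, 5), Mul(Rational(1, 5), Pow(d, 2))))
Add(Mul(5925, Pow(-31119, -1)), Mul(Mul(Mul(22, 3), -17), Pow(Function('W')(-206, 56), -1))) = Add(Mul(5925, Pow(-31119, -1)), Mul(Mul(Mul(22, 3), -17), Pow(Add(Rational(8, 5), Mul(Rational(1, 5), Pow(56, 2))), -1))) = Add(Mul(5925, Rational(-1, 31119)), Mul(Mul(66, -17), Pow(Add(Rational(8, 5), Mul(Rational(1, 5), 3136)), -1))) = Add(Rational(-1975, 10373), Mul(-1122, Pow(Add(Rational(8, 5), Rational(3136, 5)), -1))) = Add(Rational(-1975, 10373), Mul(-1122, Pow(Rational(3144, 5), -1))) = Add(Rational(-1975, 10373), Mul(-1122, Rational(5, 3144))) = Add(Rational(-1975, 10373), Rational(-935, 524)) = Rational(-10733655, 5435452)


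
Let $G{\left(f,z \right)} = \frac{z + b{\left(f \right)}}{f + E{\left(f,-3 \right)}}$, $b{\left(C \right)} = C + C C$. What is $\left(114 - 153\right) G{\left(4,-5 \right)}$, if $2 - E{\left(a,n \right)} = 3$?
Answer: $-195$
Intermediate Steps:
$E{\left(a,n \right)} = -1$ ($E{\left(a,n \right)} = 2 - 3 = -1$)
$b{\left(C \right)} = C + C^{2}$
$G{\left(f,z \right)} = \frac{z + f \left(1 + f\right)}{-1 + f}$ ($G{\left(f,z \right)} = \frac{z + f \left(1 + f\right)}{f - 1} = \frac{z + f \left(1 + f\right)}{-1 + f}$)
$\left(114 - 153\right) G{\left(4,-5 \right)} = \left(114 - 153\right) \frac{-5 + 4 \left(1 + 4\right)}{-1 + 4} = - 39 \frac{-5 + 4 \cdot 5}{3} = - 39 \frac{-5 + 20}{3} = - 39 \cdot \frac{1}{3} \cdot 15 = \left(-39\right) 5 = -195$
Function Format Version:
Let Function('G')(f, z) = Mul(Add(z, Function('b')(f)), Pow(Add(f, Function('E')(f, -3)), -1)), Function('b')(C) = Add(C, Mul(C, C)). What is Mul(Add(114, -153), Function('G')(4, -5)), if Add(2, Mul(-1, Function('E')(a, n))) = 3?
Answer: -195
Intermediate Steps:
Function('E')(a, n) = -1 (Function('E')(a, n) = Add(2, Mul(-1, 3)) = Add(2, -3) = -1)
Function('b')(C) = Add(C, Pow(C, 2))
Function('G')(f, z) = Mul(Pow(Add(-1, f), -1), Add(z, Mul(f, Add(1, f)))) (Function('G')(f, z) = Mul(Add(z, Mul(f, Add(1, f))), Pow(Add(f, -1), -1)) = Mul(Add(z, Mul(f, Add(1, f))), Pow(Add(-1, f), -1)) = Mul(Pow(Add(-1, f), -1), Add(z, Mul(f, Add(1, f)))))
Mul(Add(114, -153), Function('G')(4, -5)) = Mul(Add(114, -153), Mul(Pow(Add(-1, 4), -1), Add(-5, Mul(4, Add(1, 4))))) = Mul(-39, Mul(Pow(3, -1), Add(-5, Mul(4, 5)))) = Mul(-39, Mul(Rational(1, 3), Add(-5, 20))) = Mul(-39, Mul(Rational(1, 3), 15)) = Mul(-39, 5) = -195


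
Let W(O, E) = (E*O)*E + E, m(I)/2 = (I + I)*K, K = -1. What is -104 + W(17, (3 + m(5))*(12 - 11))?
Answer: 4792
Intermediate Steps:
m(I) = -4*I (m(I) = 2*((I + I)*(-1)) = 2*((2*I)*(-1)) = 2*(-2*I) = -4*I)
W(O, E) = E + O*E**2 (W(O, E) = O*E**2 + E = E + O*E**2)
-104 + W(17, (3 + m(5))*(12 - 11)) = -104 + ((3 - 4*5)*(12 - 11))*(1 + ((3 - 4*5)*(12 - 11))*17) = -104 + ((3 - 20)*1)*(1 + ((3 - 20)*1)*17) = -104 + (-17*1)*(1 - 17*1*17) = -104 - 17*(1 - 17*17) = -104 - 17*(1 - 289) = -104 - 17*(-288) = -104 + 4896 = 4792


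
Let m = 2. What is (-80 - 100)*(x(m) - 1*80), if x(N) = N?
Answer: 14040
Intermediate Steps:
(-80 - 100)*(x(m) - 1*80) = (-80 - 100)*(2 - 1*80) = -180*(2 - 80) = -180*(-78) = 14040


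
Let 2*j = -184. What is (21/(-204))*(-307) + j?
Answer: -4107/68 ≈ -60.397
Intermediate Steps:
j = -92 (j = (1/2)*(-184) = -92)
(21/(-204))*(-307) + j = (21/(-204))*(-307) - 92 = (21*(-1/204))*(-307) - 92 = -7/68*(-307) - 92 = 2149/68 - 92 = -4107/68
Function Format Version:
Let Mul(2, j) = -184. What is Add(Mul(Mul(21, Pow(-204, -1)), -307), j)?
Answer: Rational(-4107, 68) ≈ -60.397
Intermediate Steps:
j = -92 (j = Mul(Rational(1, 2), -184) = -92)
Add(Mul(Mul(21, Pow(-204, -1)), -307), j) = Add(Mul(Mul(21, Pow(-204, -1)), -307), -92) = Add(Mul(Mul(21, Rational(-1, 204)), -307), -92) = Add(Mul(Rational(-7, 68), -307), -92) = Add(Rational(2149, 68), -92) = Rational(-4107, 68)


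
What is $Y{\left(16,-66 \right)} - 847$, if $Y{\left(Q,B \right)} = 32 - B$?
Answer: $-749$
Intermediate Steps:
$Y{\left(16,-66 \right)} - 847 = \left(32 - -66\right) - 847 = \left(32 + 66\right) - 847 = 98 - 847 = -749$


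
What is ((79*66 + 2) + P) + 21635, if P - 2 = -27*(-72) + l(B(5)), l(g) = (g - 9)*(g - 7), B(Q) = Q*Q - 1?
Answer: 29052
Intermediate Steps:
B(Q) = -1 + Q² (B(Q) = Q² - 1 = -1 + Q²)
l(g) = (-9 + g)*(-7 + g)
P = 2201 (P = 2 + (-27*(-72) + (63 + (-1 + 5²)² - 16*(-1 + 5²))) = 2 + (1944 + (63 + (-1 + 25)² - 16*(-1 + 25))) = 2 + (1944 + (63 + 24² - 16*24)) = 2 + (1944 + (63 + 576 - 384)) = 2 + (1944 + 255) = 2 + 2199 = 2201)
((79*66 + 2) + P) + 21635 = ((79*66 + 2) + 2201) + 21635 = ((5214 + 2) + 2201) + 21635 = (5216 + 2201) + 21635 = 7417 + 21635 = 29052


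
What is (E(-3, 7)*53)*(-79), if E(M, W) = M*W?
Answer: 87927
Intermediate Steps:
(E(-3, 7)*53)*(-79) = (-3*7*53)*(-79) = -21*53*(-79) = -1113*(-79) = 87927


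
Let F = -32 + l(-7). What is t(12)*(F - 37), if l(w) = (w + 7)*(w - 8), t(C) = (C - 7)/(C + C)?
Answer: -115/8 ≈ -14.375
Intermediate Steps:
t(C) = (-7 + C)/(2*C) (t(C) = (-7 + C)/((2*C)) = (-7 + C)*(1/(2*C)) = (-7 + C)/(2*C))
l(w) = (-8 + w)*(7 + w) (l(w) = (7 + w)*(-8 + w) = (-8 + w)*(7 + w))
F = -32 (F = -32 + (-56 + (-7)² - 1*(-7)) = -32 + (-56 + 49 + 7) = -32 + 0 = -32)
t(12)*(F - 37) = ((½)*(-7 + 12)/12)*(-32 - 37) = ((½)*(1/12)*5)*(-69) = (5/24)*(-69) = -115/8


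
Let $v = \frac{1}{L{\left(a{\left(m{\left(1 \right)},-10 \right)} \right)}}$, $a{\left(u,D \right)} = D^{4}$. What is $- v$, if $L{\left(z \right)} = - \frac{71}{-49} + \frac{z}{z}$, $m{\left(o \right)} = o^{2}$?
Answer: $- \frac{49}{120} \approx -0.40833$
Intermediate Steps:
$L{\left(z \right)} = \frac{120}{49}$ ($L{\left(z \right)} = \left(-71\right) \left(- \frac{1}{49}\right) + 1 = \frac{71}{49} + 1 = \frac{120}{49}$)
$v = \frac{49}{120}$ ($v = \frac{1}{\frac{120}{49}} = \frac{49}{120} \approx 0.40833$)
$- v = \left(-1\right) \frac{49}{120} = - \frac{49}{120}$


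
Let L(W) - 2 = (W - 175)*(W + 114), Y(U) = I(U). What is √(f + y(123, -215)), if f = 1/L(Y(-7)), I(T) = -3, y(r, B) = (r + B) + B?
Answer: I*√29955494327/9878 ≈ 17.521*I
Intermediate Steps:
y(r, B) = r + 2*B (y(r, B) = (B + r) + B = r + 2*B)
Y(U) = -3
L(W) = 2 + (-175 + W)*(114 + W) (L(W) = 2 + (W - 175)*(W + 114) = 2 + (-175 + W)*(114 + W))
f = -1/19756 (f = 1/(-19948 + (-3)² - 61*(-3)) = 1/(-19948 + 9 + 183) = 1/(-19756) = -1/19756 ≈ -5.0618e-5)
√(f + y(123, -215)) = √(-1/19756 + (123 + 2*(-215))) = √(-1/19756 + (123 - 430)) = √(-1/19756 - 307) = √(-6065093/19756) = I*√29955494327/9878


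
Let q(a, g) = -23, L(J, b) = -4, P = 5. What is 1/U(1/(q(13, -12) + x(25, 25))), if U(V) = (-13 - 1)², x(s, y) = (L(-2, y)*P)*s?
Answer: 1/196 ≈ 0.0051020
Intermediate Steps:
x(s, y) = -20*s (x(s, y) = (-4*5)*s = -20*s)
U(V) = 196 (U(V) = (-14)² = 196)
1/U(1/(q(13, -12) + x(25, 25))) = 1/196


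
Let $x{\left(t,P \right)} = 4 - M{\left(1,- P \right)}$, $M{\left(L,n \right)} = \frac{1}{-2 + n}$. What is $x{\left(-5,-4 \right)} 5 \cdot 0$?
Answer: $0$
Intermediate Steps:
$x{\left(t,P \right)} = 4 - \frac{1}{-2 - P}$
$x{\left(-5,-4 \right)} 5 \cdot 0 = \frac{9 + 4 \left(-4\right)}{2 - 4} \cdot 5 \cdot 0 = \frac{9 - 16}{-2} \cdot 5 \cdot 0 = \left(- \frac{1}{2}\right) \left(-7\right) 5 \cdot 0 = \frac{7}{2} \cdot 5 \cdot 0 = \frac{35}{2} \cdot 0 = 0$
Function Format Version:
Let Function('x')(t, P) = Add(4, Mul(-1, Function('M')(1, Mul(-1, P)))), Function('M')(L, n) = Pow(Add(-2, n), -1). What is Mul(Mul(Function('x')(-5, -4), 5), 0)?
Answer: 0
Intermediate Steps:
Function('x')(t, P) = Add(4, Mul(-1, Pow(Add(-2, Mul(-1, P)), -1)))
Mul(Mul(Function('x')(-5, -4), 5), 0) = Mul(Mul(Mul(Pow(Add(2, -4), -1), Add(9, Mul(4, -4))), 5), 0) = Mul(Mul(Mul(Pow(-2, -1), Add(9, -16)), 5), 0) = Mul(Mul(Mul(Rational(-1, 2), -7), 5), 0) = Mul(Mul(Rational(7, 2), 5), 0) = Mul(Rational(35, 2), 0) = 0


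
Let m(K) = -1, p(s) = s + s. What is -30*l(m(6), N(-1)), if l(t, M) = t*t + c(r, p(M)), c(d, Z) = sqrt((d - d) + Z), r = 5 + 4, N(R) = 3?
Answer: -30 - 30*sqrt(6) ≈ -103.48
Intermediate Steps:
p(s) = 2*s
r = 9
c(d, Z) = sqrt(Z) (c(d, Z) = sqrt(0 + Z) = sqrt(Z))
l(t, M) = t**2 + sqrt(2)*sqrt(M) (l(t, M) = t*t + sqrt(2*M) = t**2 + sqrt(2)*sqrt(M))
-30*l(m(6), N(-1)) = -30*((-1)**2 + sqrt(2)*sqrt(3)) = -30*(1 + sqrt(6)) = -30 - 30*sqrt(6)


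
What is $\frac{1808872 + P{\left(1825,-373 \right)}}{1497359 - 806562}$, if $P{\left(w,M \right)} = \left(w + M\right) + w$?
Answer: $\frac{1812149}{690797} \approx 2.6233$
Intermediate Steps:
$P{\left(w,M \right)} = M + 2 w$ ($P{\left(w,M \right)} = \left(M + w\right) + w = M + 2 w$)
$\frac{1808872 + P{\left(1825,-373 \right)}}{1497359 - 806562} = \frac{1808872 + \left(-373 + 2 \cdot 1825\right)}{1497359 - 806562} = \frac{1808872 + \left(-373 + 3650\right)}{690797} = \left(1808872 + 3277\right) \frac{1}{690797} = 1812149 \cdot \frac{1}{690797} = \frac{1812149}{690797}$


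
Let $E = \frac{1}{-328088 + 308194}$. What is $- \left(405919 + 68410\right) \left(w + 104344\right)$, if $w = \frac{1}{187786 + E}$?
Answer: $- \frac{184898115061311640334}{3735814683} \approx -4.9493 \cdot 10^{10}$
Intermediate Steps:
$E = - \frac{1}{19894}$ ($E = \frac{1}{-19894} = - \frac{1}{19894} \approx -5.0266 \cdot 10^{-5}$)
$w = \frac{19894}{3735814683}$ ($w = \frac{1}{187786 - \frac{1}{19894}} = \frac{1}{\frac{3735814683}{19894}} = \frac{19894}{3735814683} \approx 5.3252 \cdot 10^{-6}$)
$- \left(405919 + 68410\right) \left(w + 104344\right) = - \left(405919 + 68410\right) \left(\frac{19894}{3735814683} + 104344\right) = - \frac{474329 \cdot 389809847302846}{3735814683} = \left(-1\right) \frac{184898115061311640334}{3735814683} = - \frac{184898115061311640334}{3735814683}$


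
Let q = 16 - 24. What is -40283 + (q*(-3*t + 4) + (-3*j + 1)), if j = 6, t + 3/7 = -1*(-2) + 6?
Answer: -281052/7 ≈ -40150.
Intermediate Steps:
t = 53/7 (t = -3/7 + (-1*(-2) + 6) = -3/7 + (2 + 6) = -3/7 + 8 = 53/7 ≈ 7.5714)
q = -8
-40283 + (q*(-3*t + 4) + (-3*j + 1)) = -40283 + (-8*(-3*53/7 + 4) + (-3*6 + 1)) = -40283 + (-8*(-159/7 + 4) + (-18 + 1)) = -40283 + (-8*(-131/7) - 17) = -40283 + (1048/7 - 17) = -40283 + 929/7 = -281052/7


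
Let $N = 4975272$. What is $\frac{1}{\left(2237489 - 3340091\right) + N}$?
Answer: $\frac{1}{3872670} \approx 2.5822 \cdot 10^{-7}$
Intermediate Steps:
$\frac{1}{\left(2237489 - 3340091\right) + N} = \frac{1}{\left(2237489 - 3340091\right) + 4975272} = \frac{1}{-1102602 + 4975272} = \frac{1}{3872670}$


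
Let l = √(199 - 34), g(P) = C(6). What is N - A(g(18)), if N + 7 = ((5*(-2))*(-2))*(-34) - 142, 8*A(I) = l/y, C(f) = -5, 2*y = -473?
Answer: -829 + √165/1892 ≈ -828.99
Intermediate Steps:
y = -473/2 (y = (½)*(-473) = -473/2 ≈ -236.50)
g(P) = -5
l = √165 ≈ 12.845
A(I) = -√165/1892 (A(I) = (√165/(-473/2))/8 = (√165*(-2/473))/8 = (-2*√165/473)/8 = -√165/1892)
N = -829 (N = -7 + (((5*(-2))*(-2))*(-34) - 142) = -7 + (-10*(-2)*(-34) - 142) = -7 + (20*(-34) - 142) = -7 + (-680 - 142) = -7 - 822 = -829)
N - A(g(18)) = -829 - (-1)*√165/1892 = -829 + √165/1892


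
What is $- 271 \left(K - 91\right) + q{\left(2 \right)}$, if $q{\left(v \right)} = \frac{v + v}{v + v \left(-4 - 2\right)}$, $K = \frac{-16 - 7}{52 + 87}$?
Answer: $\frac{17170282}{695} \approx 24705.0$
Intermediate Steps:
$K = - \frac{23}{139} \approx -0.16547$
$q{\left(v \right)} = - \frac{2}{5}$ ($q{\left(v \right)} = \frac{2 v}{v + v \left(-6\right)} = \frac{2 v}{v - 6 v} = \frac{2 v}{\left(-5\right) v} = 2 v \left(- \frac{1}{5 v}\right) = - \frac{2}{5}$)
$- 271 \left(K - 91\right) + q{\left(2 \right)} = - 271 \left(- \frac{23}{139} - 91\right) - \frac{2}{5} = \left(-271\right) \left(- \frac{12672}{139}\right) - \frac{2}{5} = \frac{3434112}{139} - \frac{2}{5} = \frac{17170282}{695}$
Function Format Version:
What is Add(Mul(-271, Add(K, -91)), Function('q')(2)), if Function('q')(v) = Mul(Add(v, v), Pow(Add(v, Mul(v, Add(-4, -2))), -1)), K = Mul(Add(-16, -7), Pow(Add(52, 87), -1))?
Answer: Rational(17170282, 695) ≈ 24705.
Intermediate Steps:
K = Rational(-23, 139) (K = Mul(-23, Pow(139, -1)) = Mul(-23, Rational(1, 139)) = Rational(-23, 139) ≈ -0.16547)
Function('q')(v) = Rational(-2, 5) (Function('q')(v) = Mul(Mul(2, v), Pow(Add(v, Mul(v, -6)), -1)) = Mul(Mul(2, v), Pow(Add(v, Mul(-6, v)), -1)) = Mul(Mul(2, v), Pow(Mul(-5, v), -1)) = Mul(Mul(2, v), Mul(Rational(-1, 5), Pow(v, -1))) = Rational(-2, 5))
Add(Mul(-271, Add(K, -91)), Function('q')(2)) = Add(Mul(-271, Add(Rational(-23, 139), -91)), Rational(-2, 5)) = Add(Mul(-271, Rational(-12672, 139)), Rational(-2, 5)) = Add(Rational(3434112, 139), Rational(-2, 5)) = Rational(17170282, 695)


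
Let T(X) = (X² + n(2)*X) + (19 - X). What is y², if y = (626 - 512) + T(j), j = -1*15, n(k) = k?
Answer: 117649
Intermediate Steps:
j = -15
T(X) = 19 + X + X² (T(X) = (X² + 2*X) + (19 - X) = 19 + X + X²)
y = 343 (y = (626 - 512) + (19 - 15 + (-15)²) = 114 + (19 - 15 + 225) = 114 + 229 = 343)
y² = 343² = 117649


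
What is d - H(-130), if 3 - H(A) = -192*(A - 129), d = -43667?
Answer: 6058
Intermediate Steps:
H(A) = -24765 + 192*A (H(A) = 3 - (-192)*(A - 129) = 3 - (-192)*(-129 + A) = 3 - (24768 - 192*A) = 3 + (-24768 + 192*A) = -24765 + 192*A)
d - H(-130) = -43667 - (-24765 + 192*(-130)) = -43667 - (-24765 - 24960) = -43667 - 1*(-49725) = -43667 + 49725 = 6058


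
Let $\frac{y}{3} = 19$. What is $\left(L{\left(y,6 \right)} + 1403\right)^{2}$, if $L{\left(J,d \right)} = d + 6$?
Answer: $2002225$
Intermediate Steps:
$y = 57$ ($y = 3 \cdot 19 = 57$)
$L{\left(J,d \right)} = 6 + d$
$\left(L{\left(y,6 \right)} + 1403\right)^{2} = \left(\left(6 + 6\right) + 1403\right)^{2} = \left(12 + 1403\right)^{2} = 1415^{2} = 2002225$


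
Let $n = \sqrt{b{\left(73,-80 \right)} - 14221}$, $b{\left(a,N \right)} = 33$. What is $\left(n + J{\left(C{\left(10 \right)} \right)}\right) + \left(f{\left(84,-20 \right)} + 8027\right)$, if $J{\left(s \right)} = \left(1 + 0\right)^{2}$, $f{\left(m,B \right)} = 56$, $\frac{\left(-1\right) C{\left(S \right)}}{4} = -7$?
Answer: $8084 + 2 i \sqrt{3547} \approx 8084.0 + 119.11 i$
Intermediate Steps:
$C{\left(S \right)} = 28$ ($C{\left(S \right)} = \left(-4\right) \left(-7\right) = 28$)
$n = 2 i \sqrt{3547}$ ($n = \sqrt{33 - 14221} = \sqrt{-14188} = 2 i \sqrt{3547} \approx 119.11 i$)
$J{\left(s \right)} = 1$ ($J{\left(s \right)} = 1^{2} = 1$)
$\left(n + J{\left(C{\left(10 \right)} \right)}\right) + \left(f{\left(84,-20 \right)} + 8027\right) = \left(2 i \sqrt{3547} + 1\right) + \left(56 + 8027\right) = \left(1 + 2 i \sqrt{3547}\right) + 8083 = 8084 + 2 i \sqrt{3547}$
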